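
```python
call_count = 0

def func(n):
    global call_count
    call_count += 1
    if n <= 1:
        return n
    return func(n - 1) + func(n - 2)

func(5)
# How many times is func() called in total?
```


func(5) calls func(4) and func(3); each non-base call branches into two more.
Let C(k) = total number of calls made by func(k), including the call to func(k) itself.
Base cases: C(0) = 1, C(1) = 1
Recurrence: C(k) = 1 + C(k-1) + C(k-2)
  C(2) = 1 + C(1) + C(0) = 1 + 1 + 1 = 3
  C(3) = 1 + C(2) + C(1) = 1 + 3 + 1 = 5
  C(4) = 1 + C(3) + C(2) = 1 + 5 + 3 = 9
  C(5) = 1 + C(4) + C(3) = 1 + 9 + 5 = 15
Total calls = C(5) = 15


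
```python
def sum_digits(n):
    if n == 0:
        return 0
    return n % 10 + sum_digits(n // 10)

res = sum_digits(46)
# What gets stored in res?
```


sum_digits(46)
= 6 + sum_digits(4)
= 6 + 4 + sum_digits(0)
= 6 + 4 + 0
= 10


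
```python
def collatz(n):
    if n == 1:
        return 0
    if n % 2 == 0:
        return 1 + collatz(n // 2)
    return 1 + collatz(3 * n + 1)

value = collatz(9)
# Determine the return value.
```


collatz(9)
9 is odd -> 3*9+1 = 28 -> collatz(28)
28 is even -> collatz(14)
14 is even -> collatz(7)
7 is odd -> 3*7+1 = 22 -> collatz(22)
22 is even -> collatz(11)
11 is odd -> 3*11+1 = 34 -> collatz(34)
34 is even -> collatz(17)
17 is odd -> 3*17+1 = 52 -> collatz(52)
52 is even -> collatz(26)
26 is even -> collatz(13)
13 is odd -> 3*13+1 = 40 -> collatz(40)
40 is even -> collatz(20)
20 is even -> collatz(10)
10 is even -> collatz(5)
5 is odd -> 3*5+1 = 16 -> collatz(16)
16 is even -> collatz(8)
8 is even -> collatz(4)
4 is even -> collatz(2)
2 is even -> collatz(1)
Reached 1 after 19 steps
= 19


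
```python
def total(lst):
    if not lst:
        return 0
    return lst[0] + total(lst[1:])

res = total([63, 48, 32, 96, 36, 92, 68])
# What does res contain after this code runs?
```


total([63, 48, 32, 96, 36, 92, 68])
= 63 + total([48, 32, 96, 36, 92, 68])
= 63 + 48 + total([32, 96, 36, 92, 68])
= 63 + 48 + 32 + total([96, 36, 92, 68])
= 63 + 48 + 32 + 96 + total([36, 92, 68])
= 63 + 48 + 32 + 96 + 36 + total([92, 68])
= 63 + 48 + 32 + 96 + 36 + 92 + total([68])
= 63 + 48 + 32 + 96 + 36 + 92 + 68 + total([])
= 63 + 48 + 32 + 96 + 36 + 92 + 68 + 0
= 435


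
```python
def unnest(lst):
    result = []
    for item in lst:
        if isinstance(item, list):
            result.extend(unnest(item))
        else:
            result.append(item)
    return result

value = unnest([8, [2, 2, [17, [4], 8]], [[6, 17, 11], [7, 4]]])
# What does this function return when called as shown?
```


unnest([8, [2, 2, [17, [4], 8]], [[6, 17, 11], [7, 4]]])
Processing each element:
  8 is not a list -> append 8
  [2, 2, [17, [4], 8]] is a list -> unnest recursively -> [2, 2, 17, 4, 8]
  [[6, 17, 11], [7, 4]] is a list -> unnest recursively -> [6, 17, 11, 7, 4]
= [8, 2, 2, 17, 4, 8, 6, 17, 11, 7, 4]


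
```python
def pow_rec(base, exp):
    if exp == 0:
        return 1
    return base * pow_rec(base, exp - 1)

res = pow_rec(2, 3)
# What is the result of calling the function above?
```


pow_rec(2, 3)
= 2 * pow_rec(2, 2)
= 2 * 2 * pow_rec(2, 1)
= 2 * 2 * 2 * pow_rec(2, 0)
= 2 * 2 * 2 * 1
= 8


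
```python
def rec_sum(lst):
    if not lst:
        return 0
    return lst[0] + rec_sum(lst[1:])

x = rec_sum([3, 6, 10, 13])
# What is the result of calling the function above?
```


rec_sum([3, 6, 10, 13])
= 3 + rec_sum([6, 10, 13])
= 3 + 6 + rec_sum([10, 13])
= 3 + 6 + 10 + rec_sum([13])
= 3 + 6 + 10 + 13 + rec_sum([])
= 3 + 6 + 10 + 13 + 0
= 32


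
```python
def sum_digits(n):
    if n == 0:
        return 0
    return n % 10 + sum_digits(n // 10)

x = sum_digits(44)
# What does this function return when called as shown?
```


sum_digits(44)
= 4 + sum_digits(4)
= 4 + 4 + sum_digits(0)
= 4 + 4 + 0
= 8


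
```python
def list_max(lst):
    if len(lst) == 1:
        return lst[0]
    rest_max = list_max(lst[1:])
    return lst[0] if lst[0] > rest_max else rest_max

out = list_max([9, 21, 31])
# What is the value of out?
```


list_max([9, 21, 31])
= compare 9 with list_max([21, 31])
= compare 21 with list_max([31])
Base: list_max([31]) = 31
compare 21 with 31: max = 31
compare 9 with 31: max = 31
= 31


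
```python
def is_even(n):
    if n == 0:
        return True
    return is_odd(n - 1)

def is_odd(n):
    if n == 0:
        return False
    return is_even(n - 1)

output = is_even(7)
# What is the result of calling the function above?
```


is_even(7)
= is_odd(6)
= is_even(5)
= is_odd(4)
= is_even(3)
= is_odd(2)
= is_even(1)
= is_odd(0)
n == 0: return False
= False


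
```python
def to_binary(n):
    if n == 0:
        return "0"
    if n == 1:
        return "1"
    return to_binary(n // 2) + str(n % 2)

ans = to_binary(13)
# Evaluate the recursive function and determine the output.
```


to_binary(13)
= to_binary(6) + "1"
= to_binary(3) + "0" + "1"
= to_binary(1) + "1" + "0" + "1"
= "1" + "1" + "0" + "1"
= "1101"


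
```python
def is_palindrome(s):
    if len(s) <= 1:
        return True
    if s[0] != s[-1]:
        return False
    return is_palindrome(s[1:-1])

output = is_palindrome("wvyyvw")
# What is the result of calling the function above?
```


is_palindrome("wvyyvw")
"wvyyvw": s[0]='w' == s[-1]='w' -> is_palindrome("vyyv")
"vyyv": s[0]='v' == s[-1]='v' -> is_palindrome("yy")
"yy": s[0]='y' == s[-1]='y' -> is_palindrome("")
"": len <= 1 -> True
= True


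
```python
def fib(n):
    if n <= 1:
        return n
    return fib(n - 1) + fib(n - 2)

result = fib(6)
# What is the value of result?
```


fib(6)
= fib(5) + fib(4)
= (fib(4) + fib(3)) + fib(4)
Computing bottom-up: fib(0)=0, fib(1)=1, fib(2)=1, fib(3)=2, fib(4)=3, fib(5)=5, fib(6)=8
= 8


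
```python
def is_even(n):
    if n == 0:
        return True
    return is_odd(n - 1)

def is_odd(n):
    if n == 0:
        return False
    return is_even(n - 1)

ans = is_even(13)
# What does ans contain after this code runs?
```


is_even(13)
= is_odd(12)
= is_even(11)
= is_odd(10)
= is_even(9)
= is_odd(8)
= is_even(7)
= is_odd(6)
= is_even(5)
= is_odd(4)
= is_even(3)
= is_odd(2)
= is_even(1)
= is_odd(0)
n == 0: return False
= False


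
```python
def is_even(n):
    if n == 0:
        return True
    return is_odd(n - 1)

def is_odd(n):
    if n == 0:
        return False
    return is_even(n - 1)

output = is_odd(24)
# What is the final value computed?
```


is_odd(24)
= is_even(23)
= is_odd(22)
= is_even(21)
= is_odd(20)
= is_even(19)
= is_odd(18)
= is_even(17)
= is_odd(16)
= is_even(15)
= is_odd(14)
= is_even(13)
= is_odd(12)
= is_even(11)
= is_odd(10)
= is_even(9)
= is_odd(8)
= is_even(7)
= is_odd(6)
= is_even(5)
= is_odd(4)
= is_even(3)
= is_odd(2)
= is_even(1)
= is_odd(0)
n == 0: return False
= False


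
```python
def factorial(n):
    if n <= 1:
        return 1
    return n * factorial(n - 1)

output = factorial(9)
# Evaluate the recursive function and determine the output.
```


factorial(9)
= 9 * factorial(8)
= 9 * 8 * factorial(7)
= 9 * 8 * 7 * factorial(6)
= 9 * 8 * 7 * 6 * factorial(5)
= 9 * 8 * 7 * 6 * 5 * factorial(4)
= 9 * 8 * 7 * 6 * 5 * 4 * factorial(3)
= 9 * 8 * 7 * 6 * 5 * 4 * 3 * factorial(2)
= 9 * 8 * 7 * 6 * 5 * 4 * 3 * 2 * factorial(1)
= 9 * 8 * 7 * 6 * 5 * 4 * 3 * 2 * 1
= 362880


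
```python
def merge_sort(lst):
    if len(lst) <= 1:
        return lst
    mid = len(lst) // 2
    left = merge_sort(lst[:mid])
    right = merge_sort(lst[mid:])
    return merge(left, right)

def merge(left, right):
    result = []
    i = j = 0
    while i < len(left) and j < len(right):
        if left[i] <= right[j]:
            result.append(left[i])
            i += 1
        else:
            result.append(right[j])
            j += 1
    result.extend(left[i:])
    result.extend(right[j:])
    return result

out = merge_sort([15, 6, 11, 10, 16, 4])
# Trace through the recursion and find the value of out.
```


merge_sort([15, 6, 11, 10, 16, 4])
Split into [15, 6, 11] and [10, 16, 4]
Left sorted: [6, 11, 15]
Right sorted: [4, 10, 16]
Merge [6, 11, 15] and [4, 10, 16]
= [4, 6, 10, 11, 15, 16]


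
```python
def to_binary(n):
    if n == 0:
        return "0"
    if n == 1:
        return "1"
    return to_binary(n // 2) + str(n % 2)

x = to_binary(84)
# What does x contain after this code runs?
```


to_binary(84)
= to_binary(42) + "0"
= to_binary(21) + "0" + "0"
= to_binary(10) + "1" + "0" + "0"
= to_binary(5) + "0" + "1" + "0" + "0"
= to_binary(2) + "1" + "0" + "1" + "0" + "0"
= to_binary(1) + "0" + "1" + "0" + "1" + "0" + "0"
= "1" + "0" + "1" + "0" + "1" + "0" + "0"
= "1010100"


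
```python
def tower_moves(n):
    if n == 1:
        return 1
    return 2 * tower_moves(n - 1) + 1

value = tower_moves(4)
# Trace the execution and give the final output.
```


tower_moves(4)
= 2 * tower_moves(3) + 1
= 2 * (2 * tower_moves(2) + 1) + 1
= 2 * (2 * (2 * tower_moves(1) + 1) + 1) + 1
Now compute bottom-up:
tower_moves(1) = 1
tower_moves(2) = 2 * 1 + 1 = 3
tower_moves(3) = 2 * 3 + 1 = 7
tower_moves(4) = 2 * 7 + 1 = 15
= 15


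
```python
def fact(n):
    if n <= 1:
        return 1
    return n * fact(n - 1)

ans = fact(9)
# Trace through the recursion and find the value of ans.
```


fact(9)
= 9 * fact(8)
= 9 * 8 * fact(7)
= 9 * 8 * 7 * fact(6)
= 9 * 8 * 7 * 6 * fact(5)
= 9 * 8 * 7 * 6 * 5 * fact(4)
= 9 * 8 * 7 * 6 * 5 * 4 * fact(3)
= 9 * 8 * 7 * 6 * 5 * 4 * 3 * fact(2)
= 9 * 8 * 7 * 6 * 5 * 4 * 3 * 2 * fact(1)
= 9 * 8 * 7 * 6 * 5 * 4 * 3 * 2 * 1
= 362880


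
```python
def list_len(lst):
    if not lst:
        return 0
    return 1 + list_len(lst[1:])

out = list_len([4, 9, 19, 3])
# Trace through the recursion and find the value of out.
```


list_len([4, 9, 19, 3])
= 1 + list_len([9, 19, 3])
= 1 + 1 + list_len([19, 3])
= 1 + 1 + 1 + list_len([3])
= 1 + 1 + 1 + 1 + list_len([])
= 1 + 1 + 1 + 1 + 0
= 4


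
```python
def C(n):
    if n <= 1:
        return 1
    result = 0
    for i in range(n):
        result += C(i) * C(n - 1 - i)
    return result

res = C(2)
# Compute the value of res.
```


C(2)
= sum of C(i) * C(2-1-i) for i in 0..1
  C(0)*C(1) = 1*1 = 1
  C(1)*C(0) = 1*1 = 1
= 1 + 1
= 2


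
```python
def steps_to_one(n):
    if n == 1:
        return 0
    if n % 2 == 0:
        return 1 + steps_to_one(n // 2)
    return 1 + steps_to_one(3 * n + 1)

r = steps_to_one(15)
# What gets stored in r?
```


steps_to_one(15)
15 is odd -> 3*15+1 = 46 -> steps_to_one(46)
46 is even -> steps_to_one(23)
23 is odd -> 3*23+1 = 70 -> steps_to_one(70)
70 is even -> steps_to_one(35)
35 is odd -> 3*35+1 = 106 -> steps_to_one(106)
106 is even -> steps_to_one(53)
53 is odd -> 3*53+1 = 160 -> steps_to_one(160)
160 is even -> steps_to_one(80)
80 is even -> steps_to_one(40)
40 is even -> steps_to_one(20)
20 is even -> steps_to_one(10)
10 is even -> steps_to_one(5)
5 is odd -> 3*5+1 = 16 -> steps_to_one(16)
16 is even -> steps_to_one(8)
8 is even -> steps_to_one(4)
4 is even -> steps_to_one(2)
2 is even -> steps_to_one(1)
Reached 1 after 17 steps
= 17


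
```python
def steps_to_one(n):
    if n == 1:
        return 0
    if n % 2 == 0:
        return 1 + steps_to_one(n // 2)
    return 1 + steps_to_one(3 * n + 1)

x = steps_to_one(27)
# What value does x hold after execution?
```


steps_to_one(27)
27 is odd -> 3*27+1 = 82 -> steps_to_one(82)
82 is even -> steps_to_one(41)
41 is odd -> 3*41+1 = 124 -> steps_to_one(124)
124 is even -> steps_to_one(62)
62 is even -> steps_to_one(31)
31 is odd -> 3*31+1 = 94 -> steps_to_one(94)
94 is even -> steps_to_one(47)
47 is odd -> 3*47+1 = 142 -> steps_to_one(142)
142 is even -> steps_to_one(71)
71 is odd -> 3*71+1 = 214 -> steps_to_one(214)
214 is even -> steps_to_one(107)
107 is odd -> 3*107+1 = 322 -> steps_to_one(322)
322 is even -> steps_to_one(161)
161 is odd -> 3*161+1 = 484 -> steps_to_one(484)
484 is even -> steps_to_one(242)
242 is even -> steps_to_one(121)
121 is odd -> 3*121+1 = 364 -> steps_to_one(364)
364 is even -> steps_to_one(182)
182 is even -> steps_to_one(91)
91 is odd -> 3*91+1 = 274 -> steps_to_one(274)
274 is even -> steps_to_one(137)
137 is odd -> 3*137+1 = 412 -> steps_to_one(412)
412 is even -> steps_to_one(206)
206 is even -> steps_to_one(103)
103 is odd -> 3*103+1 = 310 -> steps_to_one(310)
310 is even -> steps_to_one(155)
155 is odd -> 3*155+1 = 466 -> steps_to_one(466)
466 is even -> steps_to_one(233)
233 is odd -> 3*233+1 = 700 -> steps_to_one(700)
700 is even -> steps_to_one(350)
350 is even -> steps_to_one(175)
175 is odd -> 3*175+1 = 526 -> steps_to_one(526)
526 is even -> steps_to_one(263)
263 is odd -> 3*263+1 = 790 -> steps_to_one(790)
790 is even -> steps_to_one(395)
395 is odd -> 3*395+1 = 1186 -> steps_to_one(1186)
1186 is even -> steps_to_one(593)
593 is odd -> 3*593+1 = 1780 -> steps_to_one(1780)
1780 is even -> steps_to_one(890)
890 is even -> steps_to_one(445)
445 is odd -> 3*445+1 = 1336 -> steps_to_one(1336)
1336 is even -> steps_to_one(668)
668 is even -> steps_to_one(334)
334 is even -> steps_to_one(167)
167 is odd -> 3*167+1 = 502 -> steps_to_one(502)
502 is even -> steps_to_one(251)
251 is odd -> 3*251+1 = 754 -> steps_to_one(754)
754 is even -> steps_to_one(377)
377 is odd -> 3*377+1 = 1132 -> steps_to_one(1132)
1132 is even -> steps_to_one(566)
566 is even -> steps_to_one(283)
283 is odd -> 3*283+1 = 850 -> steps_to_one(850)
850 is even -> steps_to_one(425)
425 is odd -> 3*425+1 = 1276 -> steps_to_one(1276)
1276 is even -> steps_to_one(638)
638 is even -> steps_to_one(319)
319 is odd -> 3*319+1 = 958 -> steps_to_one(958)
958 is even -> steps_to_one(479)
479 is odd -> 3*479+1 = 1438 -> steps_to_one(1438)
1438 is even -> steps_to_one(719)
719 is odd -> 3*719+1 = 2158 -> steps_to_one(2158)
2158 is even -> steps_to_one(1079)
1079 is odd -> 3*1079+1 = 3238 -> steps_to_one(3238)
3238 is even -> steps_to_one(1619)
1619 is odd -> 3*1619+1 = 4858 -> steps_to_one(4858)
4858 is even -> steps_to_one(2429)
2429 is odd -> 3*2429+1 = 7288 -> steps_to_one(7288)
7288 is even -> steps_to_one(3644)
3644 is even -> steps_to_one(1822)
1822 is even -> steps_to_one(911)
911 is odd -> 3*911+1 = 2734 -> steps_to_one(2734)
2734 is even -> steps_to_one(1367)
1367 is odd -> 3*1367+1 = 4102 -> steps_to_one(4102)
4102 is even -> steps_to_one(2051)
2051 is odd -> 3*2051+1 = 6154 -> steps_to_one(6154)
6154 is even -> steps_to_one(3077)
3077 is odd -> 3*3077+1 = 9232 -> steps_to_one(9232)
9232 is even -> steps_to_one(4616)
4616 is even -> steps_to_one(2308)
2308 is even -> steps_to_one(1154)
1154 is even -> steps_to_one(577)
577 is odd -> 3*577+1 = 1732 -> steps_to_one(1732)
1732 is even -> steps_to_one(866)
866 is even -> steps_to_one(433)
433 is odd -> 3*433+1 = 1300 -> steps_to_one(1300)
1300 is even -> steps_to_one(650)
650 is even -> steps_to_one(325)
325 is odd -> 3*325+1 = 976 -> steps_to_one(976)
976 is even -> steps_to_one(488)
488 is even -> steps_to_one(244)
244 is even -> steps_to_one(122)
122 is even -> steps_to_one(61)
61 is odd -> 3*61+1 = 184 -> steps_to_one(184)
184 is even -> steps_to_one(92)
92 is even -> steps_to_one(46)
46 is even -> steps_to_one(23)
23 is odd -> 3*23+1 = 70 -> steps_to_one(70)
70 is even -> steps_to_one(35)
35 is odd -> 3*35+1 = 106 -> steps_to_one(106)
106 is even -> steps_to_one(53)
53 is odd -> 3*53+1 = 160 -> steps_to_one(160)
160 is even -> steps_to_one(80)
80 is even -> steps_to_one(40)
40 is even -> steps_to_one(20)
20 is even -> steps_to_one(10)
10 is even -> steps_to_one(5)
5 is odd -> 3*5+1 = 16 -> steps_to_one(16)
16 is even -> steps_to_one(8)
8 is even -> steps_to_one(4)
4 is even -> steps_to_one(2)
2 is even -> steps_to_one(1)
Reached 1 after 111 steps
= 111


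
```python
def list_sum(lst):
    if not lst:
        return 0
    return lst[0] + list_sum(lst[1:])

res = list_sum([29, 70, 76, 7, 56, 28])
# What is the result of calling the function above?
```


list_sum([29, 70, 76, 7, 56, 28])
= 29 + list_sum([70, 76, 7, 56, 28])
= 29 + 70 + list_sum([76, 7, 56, 28])
= 29 + 70 + 76 + list_sum([7, 56, 28])
= 29 + 70 + 76 + 7 + list_sum([56, 28])
= 29 + 70 + 76 + 7 + 56 + list_sum([28])
= 29 + 70 + 76 + 7 + 56 + 28 + list_sum([])
= 29 + 70 + 76 + 7 + 56 + 28 + 0
= 266


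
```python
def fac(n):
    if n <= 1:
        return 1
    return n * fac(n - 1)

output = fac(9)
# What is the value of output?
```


fac(9)
= 9 * fac(8)
= 9 * 8 * fac(7)
= 9 * 8 * 7 * fac(6)
= 9 * 8 * 7 * 6 * fac(5)
= 9 * 8 * 7 * 6 * 5 * fac(4)
= 9 * 8 * 7 * 6 * 5 * 4 * fac(3)
= 9 * 8 * 7 * 6 * 5 * 4 * 3 * fac(2)
= 9 * 8 * 7 * 6 * 5 * 4 * 3 * 2 * fac(1)
= 9 * 8 * 7 * 6 * 5 * 4 * 3 * 2 * 1
= 362880


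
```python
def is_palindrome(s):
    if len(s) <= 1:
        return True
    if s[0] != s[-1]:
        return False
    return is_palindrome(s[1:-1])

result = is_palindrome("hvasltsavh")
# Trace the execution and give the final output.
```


is_palindrome("hvasltsavh")
"hvasltsavh": s[0]='h' == s[-1]='h' -> is_palindrome("vasltsav")
"vasltsav": s[0]='v' == s[-1]='v' -> is_palindrome("asltsa")
"asltsa": s[0]='a' == s[-1]='a' -> is_palindrome("slts")
"slts": s[0]='s' == s[-1]='s' -> is_palindrome("lt")
"lt": s[0]='l' != s[-1]='t' -> False
= False


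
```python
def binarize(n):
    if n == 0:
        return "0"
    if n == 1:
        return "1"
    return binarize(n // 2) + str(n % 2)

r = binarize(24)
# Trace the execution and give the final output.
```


binarize(24)
= binarize(12) + "0"
= binarize(6) + "0" + "0"
= binarize(3) + "0" + "0" + "0"
= binarize(1) + "1" + "0" + "0" + "0"
= "1" + "1" + "0" + "0" + "0"
= "11000"


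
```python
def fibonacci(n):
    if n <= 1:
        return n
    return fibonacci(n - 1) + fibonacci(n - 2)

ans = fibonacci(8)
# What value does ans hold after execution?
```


fibonacci(8)
= fibonacci(7) + fibonacci(6)
= (fibonacci(6) + fibonacci(5)) + fibonacci(6)
Computing bottom-up: fibonacci(0)=0, fibonacci(1)=1, fibonacci(2)=1, fibonacci(3)=2, fibonacci(4)=3, fibonacci(5)=5, fibonacci(6)=8, fibonacci(7)=13, fibonacci(8)=21
= 21


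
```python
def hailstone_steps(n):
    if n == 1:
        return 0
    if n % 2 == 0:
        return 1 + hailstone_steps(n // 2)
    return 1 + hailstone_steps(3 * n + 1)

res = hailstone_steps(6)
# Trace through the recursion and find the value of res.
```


hailstone_steps(6)
6 is even -> hailstone_steps(3)
3 is odd -> 3*3+1 = 10 -> hailstone_steps(10)
10 is even -> hailstone_steps(5)
5 is odd -> 3*5+1 = 16 -> hailstone_steps(16)
16 is even -> hailstone_steps(8)
8 is even -> hailstone_steps(4)
4 is even -> hailstone_steps(2)
2 is even -> hailstone_steps(1)
Reached 1 after 8 steps
= 8


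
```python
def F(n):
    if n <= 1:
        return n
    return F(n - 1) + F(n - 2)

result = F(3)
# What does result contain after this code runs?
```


F(3)
= F(2) + F(1)
Computing bottom-up: F(0)=0, F(1)=1, F(2)=1, F(3)=2
= 2


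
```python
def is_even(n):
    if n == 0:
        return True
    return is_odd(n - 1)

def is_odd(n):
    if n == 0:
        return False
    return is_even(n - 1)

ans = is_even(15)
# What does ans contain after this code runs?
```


is_even(15)
= is_odd(14)
= is_even(13)
= is_odd(12)
= is_even(11)
= is_odd(10)
= is_even(9)
= is_odd(8)
= is_even(7)
= is_odd(6)
= is_even(5)
= is_odd(4)
= is_even(3)
= is_odd(2)
= is_even(1)
= is_odd(0)
n == 0: return False
= False


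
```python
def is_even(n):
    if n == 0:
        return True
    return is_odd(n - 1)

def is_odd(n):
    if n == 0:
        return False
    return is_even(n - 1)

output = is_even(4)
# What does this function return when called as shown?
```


is_even(4)
= is_odd(3)
= is_even(2)
= is_odd(1)
= is_even(0)
n == 0: return True
= True


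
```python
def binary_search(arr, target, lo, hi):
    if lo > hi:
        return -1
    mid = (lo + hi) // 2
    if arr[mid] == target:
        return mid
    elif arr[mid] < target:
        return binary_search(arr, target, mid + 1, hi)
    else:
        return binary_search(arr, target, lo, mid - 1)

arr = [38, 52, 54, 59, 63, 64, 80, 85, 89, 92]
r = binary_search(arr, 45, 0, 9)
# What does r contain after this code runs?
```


binary_search(arr, 45, 0, 9)
lo=0, hi=9, mid=4, arr[mid]=63
63 > 45, search left half
lo=0, hi=3, mid=1, arr[mid]=52
52 > 45, search left half
lo=0, hi=0, mid=0, arr[mid]=38
38 < 45, search right half
lo > hi, target not found, return -1
= -1


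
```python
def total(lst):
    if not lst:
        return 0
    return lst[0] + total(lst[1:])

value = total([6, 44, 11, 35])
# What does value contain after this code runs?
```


total([6, 44, 11, 35])
= 6 + total([44, 11, 35])
= 6 + 44 + total([11, 35])
= 6 + 44 + 11 + total([35])
= 6 + 44 + 11 + 35 + total([])
= 6 + 44 + 11 + 35 + 0
= 96


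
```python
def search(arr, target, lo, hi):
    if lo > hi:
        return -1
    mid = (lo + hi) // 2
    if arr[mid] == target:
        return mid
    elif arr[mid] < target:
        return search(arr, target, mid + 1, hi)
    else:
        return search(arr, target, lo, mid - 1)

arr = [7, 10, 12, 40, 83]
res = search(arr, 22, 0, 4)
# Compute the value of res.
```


search(arr, 22, 0, 4)
lo=0, hi=4, mid=2, arr[mid]=12
12 < 22, search right half
lo=3, hi=4, mid=3, arr[mid]=40
40 > 22, search left half
lo > hi, target not found, return -1
= -1


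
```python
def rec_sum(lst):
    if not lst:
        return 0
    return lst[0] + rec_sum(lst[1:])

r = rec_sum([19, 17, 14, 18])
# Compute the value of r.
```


rec_sum([19, 17, 14, 18])
= 19 + rec_sum([17, 14, 18])
= 19 + 17 + rec_sum([14, 18])
= 19 + 17 + 14 + rec_sum([18])
= 19 + 17 + 14 + 18 + rec_sum([])
= 19 + 17 + 14 + 18 + 0
= 68


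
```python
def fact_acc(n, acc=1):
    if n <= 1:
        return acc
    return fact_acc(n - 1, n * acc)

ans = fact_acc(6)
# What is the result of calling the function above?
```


fact_acc(6, 1)
= fact_acc(5, 6 * 1) = fact_acc(5, 6)
= fact_acc(4, 5 * 6) = fact_acc(4, 30)
= fact_acc(3, 4 * 30) = fact_acc(3, 120)
= fact_acc(2, 3 * 120) = fact_acc(2, 360)
= fact_acc(1, 2 * 360) = fact_acc(1, 720)
n <= 1, return acc = 720


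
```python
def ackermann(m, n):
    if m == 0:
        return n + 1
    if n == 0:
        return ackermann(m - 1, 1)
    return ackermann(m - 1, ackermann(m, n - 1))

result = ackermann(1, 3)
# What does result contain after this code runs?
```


ackermann(1, 3)
= ackermann(0, ackermann(1, 2))
First compute ackermann(1, 2) = 4
= ackermann(0, 4)
= 5


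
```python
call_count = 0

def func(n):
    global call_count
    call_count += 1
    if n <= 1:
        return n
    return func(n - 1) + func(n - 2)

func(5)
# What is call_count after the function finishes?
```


func(5) calls func(4) and func(3); each non-base call branches into two more.
Let C(k) = total number of calls made by func(k), including the call to func(k) itself.
Base cases: C(0) = 1, C(1) = 1
Recurrence: C(k) = 1 + C(k-1) + C(k-2)
  C(2) = 1 + C(1) + C(0) = 1 + 1 + 1 = 3
  C(3) = 1 + C(2) + C(1) = 1 + 3 + 1 = 5
  C(4) = 1 + C(3) + C(2) = 1 + 5 + 3 = 9
  C(5) = 1 + C(4) + C(3) = 1 + 9 + 5 = 15
Total calls = C(5) = 15


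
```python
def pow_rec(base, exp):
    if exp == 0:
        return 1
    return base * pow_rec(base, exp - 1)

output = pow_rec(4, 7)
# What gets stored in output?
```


pow_rec(4, 7)
= 4 * pow_rec(4, 6)
= 4 * 4 * pow_rec(4, 5)
= 4 * 4 * 4 * pow_rec(4, 4)
= 4 * 4 * 4 * 4 * pow_rec(4, 3)
= 4 * 4 * 4 * 4 * 4 * pow_rec(4, 2)
= 4 * 4 * 4 * 4 * 4 * 4 * pow_rec(4, 1)
= 4 * 4 * 4 * 4 * 4 * 4 * 4 * pow_rec(4, 0)
= 4 * 4 * 4 * 4 * 4 * 4 * 4 * 1
= 16384


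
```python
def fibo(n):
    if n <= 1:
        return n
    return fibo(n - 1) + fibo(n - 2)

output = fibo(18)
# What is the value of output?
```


fibo(18)
= fibo(17) + fibo(16)
= (fibo(16) + fibo(15)) + fibo(16)
Computing bottom-up: fibo(0)=0, fibo(1)=1, fibo(2)=1, fibo(3)=2, fibo(4)=3, fibo(5)=5, fibo(6)=8, fibo(7)=13, fibo(8)=21, fibo(9)=34, fibo(10)=55, fibo(11)=89, fibo(12)=144, fibo(13)=233, fibo(14)=377, fibo(15)=610, fibo(16)=987, fibo(17)=1597, fibo(18)=2584
= 2584


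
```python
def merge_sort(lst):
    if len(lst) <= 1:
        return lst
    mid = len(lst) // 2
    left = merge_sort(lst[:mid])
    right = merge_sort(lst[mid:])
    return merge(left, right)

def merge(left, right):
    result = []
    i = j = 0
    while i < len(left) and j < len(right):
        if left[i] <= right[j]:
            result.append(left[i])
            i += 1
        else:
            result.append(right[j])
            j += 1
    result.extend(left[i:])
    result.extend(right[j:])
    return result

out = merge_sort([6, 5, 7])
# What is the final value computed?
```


merge_sort([6, 5, 7])
Split into [6] and [5, 7]
Left sorted: [6]
Right sorted: [5, 7]
Merge [6] and [5, 7]
= [5, 6, 7]


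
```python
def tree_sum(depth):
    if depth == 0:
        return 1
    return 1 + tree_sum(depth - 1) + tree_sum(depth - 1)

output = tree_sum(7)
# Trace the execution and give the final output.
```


tree_sum(7)
= 1 + tree_sum(6) + tree_sum(6)
= 1 + 2 * tree_sum(6)
tree_sum(k) = 2^(k+1) - 1
tree_sum(0) = 1
tree_sum(1) = 3
tree_sum(2) = 7
tree_sum(3) = 15
tree_sum(4) = 31
tree_sum(7) = 2^8 - 1 = 255


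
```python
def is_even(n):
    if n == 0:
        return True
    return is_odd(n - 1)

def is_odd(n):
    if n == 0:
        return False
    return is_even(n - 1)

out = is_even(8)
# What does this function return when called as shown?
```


is_even(8)
= is_odd(7)
= is_even(6)
= is_odd(5)
= is_even(4)
= is_odd(3)
= is_even(2)
= is_odd(1)
= is_even(0)
n == 0: return True
= True


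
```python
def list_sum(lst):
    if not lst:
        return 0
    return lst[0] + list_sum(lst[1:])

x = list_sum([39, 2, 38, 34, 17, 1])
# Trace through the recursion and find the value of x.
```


list_sum([39, 2, 38, 34, 17, 1])
= 39 + list_sum([2, 38, 34, 17, 1])
= 39 + 2 + list_sum([38, 34, 17, 1])
= 39 + 2 + 38 + list_sum([34, 17, 1])
= 39 + 2 + 38 + 34 + list_sum([17, 1])
= 39 + 2 + 38 + 34 + 17 + list_sum([1])
= 39 + 2 + 38 + 34 + 17 + 1 + list_sum([])
= 39 + 2 + 38 + 34 + 17 + 1 + 0
= 131


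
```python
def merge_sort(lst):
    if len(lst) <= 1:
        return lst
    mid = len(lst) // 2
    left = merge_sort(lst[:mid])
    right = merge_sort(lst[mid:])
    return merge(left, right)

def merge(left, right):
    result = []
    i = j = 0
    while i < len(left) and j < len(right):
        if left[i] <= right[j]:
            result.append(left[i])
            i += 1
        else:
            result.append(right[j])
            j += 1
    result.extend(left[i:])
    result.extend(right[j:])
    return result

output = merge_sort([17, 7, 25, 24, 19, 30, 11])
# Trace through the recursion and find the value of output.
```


merge_sort([17, 7, 25, 24, 19, 30, 11])
Split into [17, 7, 25] and [24, 19, 30, 11]
Left sorted: [7, 17, 25]
Right sorted: [11, 19, 24, 30]
Merge [7, 17, 25] and [11, 19, 24, 30]
= [7, 11, 17, 19, 24, 25, 30]


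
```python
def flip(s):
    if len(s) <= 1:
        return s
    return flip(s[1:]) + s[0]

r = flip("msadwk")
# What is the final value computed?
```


flip("msadwk")
= flip("sadwk") + "m"
= flip("adwk") + "s" + "m"
= flip("dwk") + "a" + "s" + "m"
= flip("wk") + "d" + "a" + "s" + "m"
= flip("k") + "w" + "d" + "a" + "s" + "m"
= "k" + "w" + "d" + "a" + "s" + "m"
= "kwdasm"


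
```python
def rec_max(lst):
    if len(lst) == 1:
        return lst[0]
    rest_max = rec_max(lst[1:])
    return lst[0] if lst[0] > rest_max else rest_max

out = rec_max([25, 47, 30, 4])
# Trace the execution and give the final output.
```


rec_max([25, 47, 30, 4])
= compare 25 with rec_max([47, 30, 4])
= compare 47 with rec_max([30, 4])
= compare 30 with rec_max([4])
Base: rec_max([4]) = 4
compare 30 with 4: max = 30
compare 47 with 30: max = 47
compare 25 with 47: max = 47
= 47


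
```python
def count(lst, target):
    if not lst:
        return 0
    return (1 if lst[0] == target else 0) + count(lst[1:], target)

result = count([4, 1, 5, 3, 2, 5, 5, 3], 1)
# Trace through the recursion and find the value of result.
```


count([4, 1, 5, 3, 2, 5, 5, 3], 1)
lst[0]=4 != 1: 0 + count([1, 5, 3, 2, 5, 5, 3], 1)
lst[0]=1 == 1: 1 + count([5, 3, 2, 5, 5, 3], 1)
lst[0]=5 != 1: 0 + count([3, 2, 5, 5, 3], 1)
lst[0]=3 != 1: 0 + count([2, 5, 5, 3], 1)
lst[0]=2 != 1: 0 + count([5, 5, 3], 1)
lst[0]=5 != 1: 0 + count([5, 3], 1)
lst[0]=5 != 1: 0 + count([3], 1)
lst[0]=3 != 1: 0 + count([], 1)
= 1


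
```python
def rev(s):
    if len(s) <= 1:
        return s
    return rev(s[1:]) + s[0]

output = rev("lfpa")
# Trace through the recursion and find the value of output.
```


rev("lfpa")
= rev("fpa") + "l"
= rev("pa") + "f" + "l"
= rev("a") + "p" + "f" + "l"
= "a" + "p" + "f" + "l"
= "apfl"


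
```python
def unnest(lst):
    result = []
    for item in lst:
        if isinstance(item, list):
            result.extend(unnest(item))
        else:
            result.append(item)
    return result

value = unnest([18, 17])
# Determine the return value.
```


unnest([18, 17])
Processing each element:
  18 is not a list -> append 18
  17 is not a list -> append 17
= [18, 17]


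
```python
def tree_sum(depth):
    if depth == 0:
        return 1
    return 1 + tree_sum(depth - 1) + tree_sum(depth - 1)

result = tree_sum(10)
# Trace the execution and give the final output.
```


tree_sum(10)
= 1 + tree_sum(9) + tree_sum(9)
= 1 + 2 * tree_sum(9)
tree_sum(k) = 2^(k+1) - 1
tree_sum(0) = 1
tree_sum(1) = 3
tree_sum(2) = 7
tree_sum(3) = 15
tree_sum(4) = 31
tree_sum(10) = 2^11 - 1 = 2047


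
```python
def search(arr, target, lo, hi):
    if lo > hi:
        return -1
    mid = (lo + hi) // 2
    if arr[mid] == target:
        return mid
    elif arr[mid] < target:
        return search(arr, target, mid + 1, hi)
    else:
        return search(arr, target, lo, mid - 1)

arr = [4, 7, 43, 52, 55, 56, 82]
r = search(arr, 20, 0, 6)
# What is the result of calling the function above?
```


search(arr, 20, 0, 6)
lo=0, hi=6, mid=3, arr[mid]=52
52 > 20, search left half
lo=0, hi=2, mid=1, arr[mid]=7
7 < 20, search right half
lo=2, hi=2, mid=2, arr[mid]=43
43 > 20, search left half
lo > hi, target not found, return -1
= -1


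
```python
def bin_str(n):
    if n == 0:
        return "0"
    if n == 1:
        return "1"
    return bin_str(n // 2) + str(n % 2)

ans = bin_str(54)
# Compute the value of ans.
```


bin_str(54)
= bin_str(27) + "0"
= bin_str(13) + "1" + "0"
= bin_str(6) + "1" + "1" + "0"
= bin_str(3) + "0" + "1" + "1" + "0"
= bin_str(1) + "1" + "0" + "1" + "1" + "0"
= "1" + "1" + "0" + "1" + "1" + "0"
= "110110"


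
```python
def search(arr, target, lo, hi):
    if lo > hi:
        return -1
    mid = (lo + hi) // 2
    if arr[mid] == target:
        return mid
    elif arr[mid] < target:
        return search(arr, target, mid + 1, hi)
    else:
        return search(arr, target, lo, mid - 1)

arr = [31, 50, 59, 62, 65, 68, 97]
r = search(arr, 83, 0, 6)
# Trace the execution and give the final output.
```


search(arr, 83, 0, 6)
lo=0, hi=6, mid=3, arr[mid]=62
62 < 83, search right half
lo=4, hi=6, mid=5, arr[mid]=68
68 < 83, search right half
lo=6, hi=6, mid=6, arr[mid]=97
97 > 83, search left half
lo > hi, target not found, return -1
= -1


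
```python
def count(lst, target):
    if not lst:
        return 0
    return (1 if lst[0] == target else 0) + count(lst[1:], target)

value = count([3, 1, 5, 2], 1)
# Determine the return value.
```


count([3, 1, 5, 2], 1)
lst[0]=3 != 1: 0 + count([1, 5, 2], 1)
lst[0]=1 == 1: 1 + count([5, 2], 1)
lst[0]=5 != 1: 0 + count([2], 1)
lst[0]=2 != 1: 0 + count([], 1)
= 1


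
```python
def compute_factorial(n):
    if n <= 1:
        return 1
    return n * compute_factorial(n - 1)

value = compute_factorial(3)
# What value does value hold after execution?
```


compute_factorial(3)
= 3 * compute_factorial(2)
= 3 * 2 * compute_factorial(1)
= 3 * 2 * 1
= 6


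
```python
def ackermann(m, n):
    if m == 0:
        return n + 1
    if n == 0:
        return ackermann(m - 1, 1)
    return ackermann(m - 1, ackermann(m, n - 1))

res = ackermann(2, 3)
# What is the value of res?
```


ackermann(2, 3)
= ackermann(1, ackermann(2, 2))
First compute ackermann(2, 2) = 7
= ackermann(1, 7)
= 9


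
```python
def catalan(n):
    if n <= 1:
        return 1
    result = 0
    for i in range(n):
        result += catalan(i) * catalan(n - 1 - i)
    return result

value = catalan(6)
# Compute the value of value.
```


catalan(6)
= sum of catalan(i) * catalan(6-1-i) for i in 0..5
First compute sub-values bottom-up:
  catalan(0) = 1, catalan(1) = 1
  catalan(2) = 1*1 + 1*1 = 2
  catalan(3) = 1*2 + 1*1 + 2*1 = 5
  catalan(4) = 1*5 + 1*2 + 2*1 + 5*1 = 14
  catalan(5) = 1*14 + 1*5 + 2*2 + 5*1 + 14*1 = 42
Now catalan(6):
  catalan(0)*catalan(5) = 1*42 = 42
  catalan(1)*catalan(4) = 1*14 = 14
  catalan(2)*catalan(3) = 2*5 = 10
  catalan(3)*catalan(2) = 5*2 = 10
  catalan(4)*catalan(1) = 14*1 = 14
  catalan(5)*catalan(0) = 42*1 = 42
= 42 + 14 + 10 + 10 + 14 + 42
= 132


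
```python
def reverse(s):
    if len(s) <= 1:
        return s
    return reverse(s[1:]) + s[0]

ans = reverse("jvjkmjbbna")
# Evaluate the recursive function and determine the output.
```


reverse("jvjkmjbbna")
= reverse("vjkmjbbna") + "j"
= reverse("jkmjbbna") + "v" + "j"
= reverse("kmjbbna") + "j" + "v" + "j"
= reverse("mjbbna") + "k" + "j" + "v" + "j"
= reverse("jbbna") + "m" + "k" + "j" + "v" + "j"
= reverse("bbna") + "j" + "m" + "k" + "j" + "v" + "j"
= reverse("bna") + "b" + "j" + "m" + "k" + "j" + "v" + "j"
= reverse("na") + "b" + "b" + "j" + "m" + "k" + "j" + "v" + "j"
= reverse("a") + "n" + "b" + "b" + "j" + "m" + "k" + "j" + "v" + "j"
= "a" + "n" + "b" + "b" + "j" + "m" + "k" + "j" + "v" + "j"
= "anbbjmkjvj"


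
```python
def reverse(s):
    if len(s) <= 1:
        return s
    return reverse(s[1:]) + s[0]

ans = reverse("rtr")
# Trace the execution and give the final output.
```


reverse("rtr")
= reverse("tr") + "r"
= reverse("r") + "t" + "r"
= "r" + "t" + "r"
= "rtr"


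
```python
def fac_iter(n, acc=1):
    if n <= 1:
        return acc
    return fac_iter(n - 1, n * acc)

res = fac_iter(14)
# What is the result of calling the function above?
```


fac_iter(14, 1)
= fac_iter(13, 14 * 1) = fac_iter(13, 14)
= fac_iter(12, 13 * 14) = fac_iter(12, 182)
= fac_iter(11, 12 * 182) = fac_iter(11, 2184)
= fac_iter(10, 11 * 2184) = fac_iter(10, 24024)
= fac_iter(9, 10 * 24024) = fac_iter(9, 240240)
= fac_iter(8, 9 * 240240) = fac_iter(8, 2162160)
= fac_iter(7, 8 * 2162160) = fac_iter(7, 17297280)
= fac_iter(6, 7 * 17297280) = fac_iter(6, 121080960)
= fac_iter(5, 6 * 121080960) = fac_iter(5, 726485760)
= fac_iter(4, 5 * 726485760) = fac_iter(4, 3632428800)
= fac_iter(3, 4 * 3632428800) = fac_iter(3, 14529715200)
= fac_iter(2, 3 * 14529715200) = fac_iter(2, 43589145600)
= fac_iter(1, 2 * 43589145600) = fac_iter(1, 87178291200)
n <= 1, return acc = 87178291200


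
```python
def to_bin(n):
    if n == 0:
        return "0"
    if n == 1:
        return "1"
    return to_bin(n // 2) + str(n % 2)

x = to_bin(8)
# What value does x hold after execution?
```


to_bin(8)
= to_bin(4) + "0"
= to_bin(2) + "0" + "0"
= to_bin(1) + "0" + "0" + "0"
= "1" + "0" + "0" + "0"
= "1000"


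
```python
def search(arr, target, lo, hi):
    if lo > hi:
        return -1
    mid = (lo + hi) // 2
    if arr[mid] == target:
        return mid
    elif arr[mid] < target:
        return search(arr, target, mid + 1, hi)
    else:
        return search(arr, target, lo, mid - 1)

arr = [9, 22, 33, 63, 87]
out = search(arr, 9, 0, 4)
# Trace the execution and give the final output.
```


search(arr, 9, 0, 4)
lo=0, hi=4, mid=2, arr[mid]=33
33 > 9, search left half
lo=0, hi=1, mid=0, arr[mid]=9
arr[0] == 9, found at index 0
= 0


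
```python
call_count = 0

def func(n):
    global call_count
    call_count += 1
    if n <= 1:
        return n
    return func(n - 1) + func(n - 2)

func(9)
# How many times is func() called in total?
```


func(9) calls func(8) and func(7); each non-base call branches into two more.
Let C(k) = total number of calls made by func(k), including the call to func(k) itself.
Base cases: C(0) = 1, C(1) = 1
Recurrence: C(k) = 1 + C(k-1) + C(k-2)
  C(2) = 1 + C(1) + C(0) = 1 + 1 + 1 = 3
  C(3) = 1 + C(2) + C(1) = 1 + 3 + 1 = 5
  C(4) = 1 + C(3) + C(2) = 1 + 5 + 3 = 9
  C(5) = 1 + C(4) + C(3) = 1 + 9 + 5 = 15
  C(6) = 1 + C(5) + C(4) = 1 + 15 + 9 = 25
  C(7) = 1 + C(6) + C(5) = 1 + 25 + 15 = 41
  C(8) = 1 + C(7) + C(6) = 1 + 41 + 25 = 67
  C(9) = 1 + C(8) + C(7) = 1 + 67 + 41 = 109
Total calls = C(9) = 109


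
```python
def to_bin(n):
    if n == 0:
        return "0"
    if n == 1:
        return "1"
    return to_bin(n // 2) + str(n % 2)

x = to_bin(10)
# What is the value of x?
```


to_bin(10)
= to_bin(5) + "0"
= to_bin(2) + "1" + "0"
= to_bin(1) + "0" + "1" + "0"
= "1" + "0" + "1" + "0"
= "1010"


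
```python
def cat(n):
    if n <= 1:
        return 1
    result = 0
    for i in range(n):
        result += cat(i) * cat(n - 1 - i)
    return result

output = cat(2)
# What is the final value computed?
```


cat(2)
= sum of cat(i) * cat(2-1-i) for i in 0..1
  cat(0)*cat(1) = 1*1 = 1
  cat(1)*cat(0) = 1*1 = 1
= 1 + 1
= 2


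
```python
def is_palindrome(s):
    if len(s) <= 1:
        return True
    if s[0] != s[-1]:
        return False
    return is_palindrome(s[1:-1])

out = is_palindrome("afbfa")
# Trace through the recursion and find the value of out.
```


is_palindrome("afbfa")
"afbfa": s[0]='a' == s[-1]='a' -> is_palindrome("fbf")
"fbf": s[0]='f' == s[-1]='f' -> is_palindrome("b")
"b": len <= 1 -> True
= True


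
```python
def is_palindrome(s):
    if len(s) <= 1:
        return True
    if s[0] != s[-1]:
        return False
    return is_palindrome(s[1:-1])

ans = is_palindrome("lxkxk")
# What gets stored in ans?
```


is_palindrome("lxkxk")
"lxkxk": s[0]='l' != s[-1]='k' -> False
= False


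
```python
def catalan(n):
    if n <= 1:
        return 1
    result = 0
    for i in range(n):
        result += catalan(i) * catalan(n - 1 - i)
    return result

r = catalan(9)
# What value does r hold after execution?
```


catalan(9)
= sum of catalan(i) * catalan(9-1-i) for i in 0..8
First compute sub-values bottom-up:
  catalan(0) = 1, catalan(1) = 1
  catalan(2) = 1*1 + 1*1 = 2
  catalan(3) = 1*2 + 1*1 + 2*1 = 5
  catalan(4) = 1*5 + 1*2 + 2*1 + 5*1 = 14
  catalan(5) = 1*14 + 1*5 + 2*2 + 5*1 + 14*1 = 42
  catalan(6) = 1*42 + 1*14 + 2*5 + 5*2 + 14*1 + 42*1 = 132
  catalan(7) = 1*132 + 1*42 + 2*14 + 5*5 + 14*2 + 42*1 + 132*1 = 429
  catalan(8) = 1*429 + 1*132 + 2*42 + 5*14 + 14*5 + 42*2 + 132*1 + 429*1 = 1430
Now catalan(9):
  catalan(0)*catalan(8) = 1*1430 = 1430
  catalan(1)*catalan(7) = 1*429 = 429
  catalan(2)*catalan(6) = 2*132 = 264
  catalan(3)*catalan(5) = 5*42 = 210
  catalan(4)*catalan(4) = 14*14 = 196
  catalan(5)*catalan(3) = 42*5 = 210
  catalan(6)*catalan(2) = 132*2 = 264
  catalan(7)*catalan(1) = 429*1 = 429
  catalan(8)*catalan(0) = 1430*1 = 1430
= 1430 + 429 + 264 + 210 + 196 + 210 + 264 + 429 + 1430
= 4862


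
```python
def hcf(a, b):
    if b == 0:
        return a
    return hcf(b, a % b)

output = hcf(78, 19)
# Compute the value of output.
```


hcf(78, 19)
= hcf(19, 78 % 19) = hcf(19, 2)
= hcf(2, 19 % 2) = hcf(2, 1)
= hcf(1, 2 % 1) = hcf(1, 0)
b == 0, return a = 1


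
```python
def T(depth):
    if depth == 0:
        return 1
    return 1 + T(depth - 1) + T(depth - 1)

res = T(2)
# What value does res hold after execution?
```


T(2)
= 1 + T(1) + T(1)
= 1 + 2 * T(1)
T(k) = 2^(k+1) - 1
T(0) = 1
T(1) = 3
T(2) = 7
T(2) = 2^3 - 1 = 7


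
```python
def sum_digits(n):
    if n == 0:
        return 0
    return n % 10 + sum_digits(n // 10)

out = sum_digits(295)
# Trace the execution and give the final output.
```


sum_digits(295)
= 5 + sum_digits(29)
= 5 + 9 + sum_digits(2)
= 5 + 9 + 2 + sum_digits(0)
= 5 + 9 + 2 + 0
= 16


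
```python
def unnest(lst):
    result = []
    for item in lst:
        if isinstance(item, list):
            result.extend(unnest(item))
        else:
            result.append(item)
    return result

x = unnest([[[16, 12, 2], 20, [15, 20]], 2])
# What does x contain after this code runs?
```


unnest([[[16, 12, 2], 20, [15, 20]], 2])
Processing each element:
  [[16, 12, 2], 20, [15, 20]] is a list -> unnest recursively -> [16, 12, 2, 20, 15, 20]
  2 is not a list -> append 2
= [16, 12, 2, 20, 15, 20, 2]
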